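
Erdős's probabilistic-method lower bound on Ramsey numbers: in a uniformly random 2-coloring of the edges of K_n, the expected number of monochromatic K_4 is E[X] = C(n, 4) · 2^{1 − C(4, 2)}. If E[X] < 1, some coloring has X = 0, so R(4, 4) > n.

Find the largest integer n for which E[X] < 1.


We need C(n, 4) · 2^{1 − 6} < 1, i.e. C(n, 4) < 2^{6 − 1} = 32.
Check values of n near the boundary:
  n = 4: C(4, 4) = 1; 1 < 32? YES
  n = 5: C(5, 4) = 5; 5 < 32? YES
  n = 6: C(6, 4) = 15; 15 < 32? YES
  n = 7: C(7, 4) = 35; 35 < 32? NO
The largest n with C(n, 4) < 32 is n = 6 (where E[X] = 15/32 ≈ 0.4687500). Hence R(4, 4) > 6, i.e. R(4, 4) ≥ 7.

Largest n = 6; hence R(4, 4) > 6.


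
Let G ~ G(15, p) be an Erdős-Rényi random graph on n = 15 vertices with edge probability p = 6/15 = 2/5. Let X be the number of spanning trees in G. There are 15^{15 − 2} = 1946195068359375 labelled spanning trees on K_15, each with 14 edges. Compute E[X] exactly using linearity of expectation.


K_15 has 15^{15 − 2} = 1946195068359375 labelled spanning trees.
For each such spanning tree H, let X_H = 1 if all 14 edges of H are present in G. Then P[X_H = 1] = p^{14} = (2/5)^{14} = 16384/6103515625.
By linearity of expectation: E[X] = Σ_H E[X_H] = 1946195068359375 · p^{14} = 1946195068359375 · 16384/6103515625 = 26121388032/5.
Numerically: E[X] ≈ 5.22e+09.

E[X] = 1946195068359375 · (2/5)^{14} = 26121388032/5 ≈ 5.22e+09.


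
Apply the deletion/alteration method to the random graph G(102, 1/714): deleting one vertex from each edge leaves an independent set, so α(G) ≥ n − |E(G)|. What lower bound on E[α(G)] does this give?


E[|E(G)|] = C(102, 2)·p = 5151 · (1/714) = 101/14.
E[α(G)] ≥ n − E[|E(G)|] = 102 − 101/14 = 1327/14.
Numerically: ≈ 94.78571.
(This is only a lower bound; the true E[α(G)] may be larger.)

E[α(G)] ≥ 1327/14 ≈ 94.78571.


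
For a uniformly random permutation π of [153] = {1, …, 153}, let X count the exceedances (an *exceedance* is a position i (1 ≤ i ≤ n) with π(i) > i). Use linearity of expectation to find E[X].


Write X = Σ_{i=1}^{153} X_i, where X_i = 1_{π(i) > i}.
For each fixed i, π(i) is uniform over {1, …, 153} (marginal of a uniform permutation), so P[π(i) > i] = (n − i)/n. Summing: Σ_{i=1}^{153} (n − i)/n = (0 + 1 + … + 152)/153 = 153(153 − 1)/(2·153) = (153 − 1)/2.
Hence E[X] = Σ_{i=1}^{153} (153 − i)/153 = 76 ≈ 76.000000.

E[X] = 76 = 76.000000.


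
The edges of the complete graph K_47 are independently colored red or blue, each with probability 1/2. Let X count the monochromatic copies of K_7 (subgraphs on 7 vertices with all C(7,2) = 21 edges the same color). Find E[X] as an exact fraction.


Let X = Σ_S X_S over the C(47, 7) = 62891499 subsets S of size 7, where X_S = 1 if the K_7 on S is monochromatic.
For a fixed S, the K_7 on S has C(7, 2) = 21 edges. P[all 21 edges red] = (1/2)^21, and likewise for blue, so P[monochromatic] = 2·(1/2)^21 = 2^{1 − 21} = 1/1048576.
By linearity of expectation: E[X] = C(47, 7) · 2^{1 − 21} = 62891499 · 1/1048576 = 62891499/1048576.
Numerically: E[X] ≈ 59.978.

E[X] = C(47,7)·2^(1−C(7,2)) = 62891499/1048576 ≈ 59.978.


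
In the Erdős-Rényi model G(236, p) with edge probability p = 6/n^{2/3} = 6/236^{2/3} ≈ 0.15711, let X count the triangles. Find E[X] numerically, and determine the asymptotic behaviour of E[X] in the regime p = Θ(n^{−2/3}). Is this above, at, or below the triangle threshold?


Number of potential triangles: C(236, 3) = 2162940.
Each occurs with probability p³ ≈ (0.15711)³ ≈ 3.8781959e-03.
By linearity: E[X] = C(236, 3)·p³ ≈ 2162940 · 3.8781959e-03 ≈ 8388.30508.
Since α = 2/3 < 1, p = c/n^{2/3} ≫ 1/n is above the triangle threshold p ~ 1/n. Asymptotically E[X] ~ (c³/6)·n^{3(1−α)} = (6³/6)·n^{1} → ∞; triangles are abundant w.h.p.

E[X] ≈ 8388.30508; in regime p = Θ(1/n^{2/3}) E[X] diverges (above the triangle threshold p ~ 1/n).


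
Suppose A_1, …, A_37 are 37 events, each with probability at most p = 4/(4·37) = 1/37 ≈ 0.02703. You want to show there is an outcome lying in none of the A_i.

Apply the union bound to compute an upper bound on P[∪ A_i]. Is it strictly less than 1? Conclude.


Union bound: P[∪_{i=1}^{37} A_i] ≤ Σ_i P[A_i] ≤ 37·p = 37·(1/37) = 1.
Numerically: 1 ≈ 1.00000.
Is 1 < 1? NO.
Since the bound 1 is ≥ 1, the union bound is uninformative here; it does NOT by itself certify existence.

37·p = 1 ≈ 1.00000; existence NOT certified by the union bound.


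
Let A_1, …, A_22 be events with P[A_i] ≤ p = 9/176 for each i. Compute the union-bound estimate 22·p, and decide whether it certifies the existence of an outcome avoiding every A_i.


Union bound: P[∪_{i=1}^{22} A_i] ≤ Σ_i P[A_i] ≤ 22·p = 22·(9/176) = 9/8.
Numerically: 9/8 ≈ 1.125.
Is 9/8 < 1? NO.
Since the bound 9/8 is ≥ 1, the union bound is uninformative here; it does NOT by itself certify existence.

22·p = 9/8 ≈ 1.125; existence NOT certified by the union bound.


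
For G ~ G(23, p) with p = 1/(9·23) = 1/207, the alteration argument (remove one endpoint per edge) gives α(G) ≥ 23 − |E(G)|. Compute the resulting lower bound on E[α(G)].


E[|E(G)|] = C(23, 2)·p = 253 · (1/207) = 11/9.
E[α(G)] ≥ n − E[|E(G)|] = 23 − 11/9 = 196/9.
Numerically: ≈ 21.778.
(This is only a lower bound; the true E[α(G)] may be larger.)

E[α(G)] ≥ 196/9 ≈ 21.778.


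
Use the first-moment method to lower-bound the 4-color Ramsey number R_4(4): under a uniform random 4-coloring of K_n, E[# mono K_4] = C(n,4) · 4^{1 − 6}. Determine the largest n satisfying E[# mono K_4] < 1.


We need C(n, 4) · 4^{1 − 6} < 1, i.e. C(n, 4) < 4^{6 − 1} = 1024.
Check values of n near the boundary:
  n = 9: C(9, 4) = 126; 126 < 1024? YES
  n = 10: C(10, 4) = 210; 210 < 1024? YES
  n = 11: C(11, 4) = 330; 330 < 1024? YES
  n = 12: C(12, 4) = 495; 495 < 1024? YES
  n = 13: C(13, 4) = 715; 715 < 1024? YES
  n = 14: C(14, 4) = 1001; 1001 < 1024? YES
  n = 15: C(15, 4) = 1365; 1365 < 1024? NO
  n = 16: C(16, 4) = 1820; 1820 < 1024? NO
  n = 17: C(17, 4) = 2380; 2380 < 1024? NO
The largest n with C(n, 4) < 1024 is n = 14 (where E[X] = 1001/1024 ≈ 0.97754). Hence R_4(4) > 14, i.e. R_4(4) ≥ 15.

Largest n = 14; hence R_4(4) > 14.


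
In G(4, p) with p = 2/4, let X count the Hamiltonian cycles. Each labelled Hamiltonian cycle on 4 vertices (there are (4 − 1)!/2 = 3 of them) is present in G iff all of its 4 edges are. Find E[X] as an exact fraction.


K_4 has (4 − 1)!/2 = 3 labelled Hamiltonian cycles.
For each such Hamiltonian cycle H, let X_H = 1 if all 4 edges of H are present in G. Then P[X_H = 1] = p^{4} = (1/2)^{4} = 1/16.
By linearity of expectation: E[X] = Σ_H E[X_H] = 3 · p^{4} = 3 · 1/16 = 3/16.
Numerically: E[X] ≈ 0.1875.

E[X] = 3 · (1/2)^{4} = 3/16 ≈ 0.1875.


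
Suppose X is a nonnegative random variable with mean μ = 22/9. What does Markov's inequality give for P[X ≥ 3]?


μ = E[X] = 22/9, a = 3.
Markov: P[X ≥ 3] ≤ μ/a = (22/9)/3 = 22/27.
Numerically: ≈ 0.81481.
(Since a = 3 > μ = 2.44444, the bound 22/27 is < 1 and informative.)

P[X ≥ 3] ≤ 22/27 ≈ 0.81481.


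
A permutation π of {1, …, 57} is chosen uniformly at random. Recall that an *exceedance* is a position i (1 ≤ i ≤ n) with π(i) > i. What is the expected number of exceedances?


Write X = Σ_{i=1}^{57} X_i, where X_i = 1_{π(i) > i}.
For each fixed i, π(i) is uniform over {1, …, 57} (marginal of a uniform permutation), so P[π(i) > i] = (n − i)/n. Summing: Σ_{i=1}^{57} (n − i)/n = (0 + 1 + … + 56)/57 = 57(57 − 1)/(2·57) = (57 − 1)/2.
Hence E[X] = Σ_{i=1}^{57} (57 − i)/57 = 28 ≈ 28.0000.

E[X] = 28 = 28.0000.


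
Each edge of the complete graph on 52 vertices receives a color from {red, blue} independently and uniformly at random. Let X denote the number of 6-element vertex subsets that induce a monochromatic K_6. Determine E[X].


Let X = Σ_S X_S over the C(52, 6) = 20358520 subsets S of size 6, where X_S = 1 if the K_6 on S is monochromatic.
For a fixed S, the K_6 on S has C(6, 2) = 15 edges. P[all 15 edges red] = (1/2)^15, and likewise for blue, so P[monochromatic] = 2·(1/2)^15 = 2^{1 − 15} = 1/16384.
By linearity: E[X] = C(52, 6) · 2^{1 − 15} = 20358520 · 1/16384 = 2544815/2048.
Numerically: E[X] ≈ 1242.58545.

E[X] = C(52,6)·2^(1−C(6,2)) = 2544815/2048 ≈ 1242.58545.


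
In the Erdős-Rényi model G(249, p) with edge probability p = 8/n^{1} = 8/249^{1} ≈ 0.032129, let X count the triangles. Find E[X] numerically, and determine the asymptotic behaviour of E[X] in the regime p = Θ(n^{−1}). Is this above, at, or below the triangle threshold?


Number of potential triangles: C(249, 3) = 2542124.
Each occurs with probability p³ ≈ (0.032129)³ ≈ 3.3164383e-05.
By linearity: E[X] = C(249, 3)·p³ ≈ 2542124 · 3.3164383e-05 ≈ 84.30797.
Here α = 1, so p = 8/n is exactly at the triangle threshold p ~ 1/n. Asymptotically E[X] → c³/6 = 8³/6 = 256/3 ≈ 85.33333, a bounded constant. In this regime the triangle count is asymptotically Poisson(c³/6).

E[X] ≈ 84.30797; in regime p = Θ(1/n^{1}) E[X] stays bounded (at the triangle threshold p ~ 1/n).


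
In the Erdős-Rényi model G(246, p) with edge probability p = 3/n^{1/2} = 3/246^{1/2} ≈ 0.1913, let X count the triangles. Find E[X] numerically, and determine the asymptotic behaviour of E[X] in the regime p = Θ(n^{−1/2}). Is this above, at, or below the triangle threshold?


Number of potential triangles: C(246, 3) = 2450980.
Each occurs with probability p³ ≈ (0.1913)³ ≈ 6.997793e-03.
By linearity: E[X] = C(246, 3)·p³ ≈ 2450980 · 6.997793e-03 ≈ 17151.4512.
Since α = 1/2 < 1, p = c/n^{1/2} ≫ 1/n is above the triangle threshold p ~ 1/n. Asymptotically E[X] ~ (c³/6)·n^{3(1−α)} = (3³/6)·n^{1.5} → ∞; triangles are abundant w.h.p.

E[X] ≈ 17151.4512; in regime p = Θ(1/n^{1/2}) E[X] diverges (above the triangle threshold p ~ 1/n).


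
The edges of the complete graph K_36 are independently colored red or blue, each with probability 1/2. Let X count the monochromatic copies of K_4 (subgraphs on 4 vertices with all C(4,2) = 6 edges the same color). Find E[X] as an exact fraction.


Let X = Σ_S X_S over the C(36, 4) = 58905 subsets S of size 4, where X_S = 1 if the K_4 on S is monochromatic.
For a fixed S, the K_4 on S has C(4, 2) = 6 edges. P[all 6 edges red] = (1/2)^6, and likewise for blue, so P[monochromatic] = 2·(1/2)^6 = 2^{1 − 6} = 1/32.
By linearity: E[X] = C(36, 4) · 2^{1 − 6} = 58905 · 1/32 = 58905/32.
Numerically: E[X] ≈ 1840.781.

E[X] = C(36,4)·2^(1−C(4,2)) = 58905/32 ≈ 1840.781.


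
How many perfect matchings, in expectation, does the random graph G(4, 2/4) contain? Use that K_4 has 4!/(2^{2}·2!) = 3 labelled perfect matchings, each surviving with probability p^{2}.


K_4 has 4!/(2^{2}·2!) = 3 labelled perfect matchings.
For each such perfect matching H, let X_H = 1 if all 2 edges of H are present in G. Then P[X_H = 1] = p^{2} = (1/2)^{2} = 1/4.
By linearity of expectation: E[X] = Σ_H E[X_H] = 3 · p^{2} = 3 · 1/4 = 3/4.
Numerically: E[X] ≈ 0.75.

E[X] = 3 · (1/2)^{2} = 3/4 ≈ 0.75.


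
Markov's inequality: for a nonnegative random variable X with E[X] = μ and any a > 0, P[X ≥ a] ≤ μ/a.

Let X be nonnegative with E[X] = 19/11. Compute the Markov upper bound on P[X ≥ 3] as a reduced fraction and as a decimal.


μ = E[X] = 19/11, a = 3.
Markov: P[X ≥ 3] ≤ μ/a = (19/11)/3 = 19/33.
Numerically: ≈ 0.5758.
(Since a = 3 > μ = 1.7273, the bound 19/33 is < 1 and informative.)

P[X ≥ 3] ≤ 19/33 ≈ 0.5758.


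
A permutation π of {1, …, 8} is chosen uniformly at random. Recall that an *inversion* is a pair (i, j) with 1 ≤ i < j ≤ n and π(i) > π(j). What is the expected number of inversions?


Write X = Σ X_I over the C(8, 2) = 28 pairs i < j, with X_I the indicator of one inversion.
There are 28 indicators.
For each fixed pair i < j, the values π(i) and π(j) are two distinct elements of {1, …, 8} in uniformly random order; by symmetry P[π(i) > π(j)] = 1/2.
By linearity: E[X] = 28 · (1/2) = C(8, 2) · (1/2) = 28/2 = 14 ≈ 14.0000.

E[X] = 14 = 14.0000.


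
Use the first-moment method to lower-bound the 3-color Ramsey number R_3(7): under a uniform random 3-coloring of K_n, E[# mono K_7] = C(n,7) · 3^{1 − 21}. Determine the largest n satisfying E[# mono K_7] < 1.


We need C(n, 7) · 3^{1 − 21} < 1, i.e. C(n, 7) < 3^{21 − 1} = 3486784401.
Check values of n near the boundary:
  n = 76: C(76, 7) = 2186189400; 2186189400 < 3486784401? YES
  n = 77: C(77, 7) = 2404808340; 2404808340 < 3486784401? YES
  n = 78: C(78, 7) = 2641902120; 2641902120 < 3486784401? YES
  n = 79: C(79, 7) = 2898753715; 2898753715 < 3486784401? YES
  n = 80: C(80, 7) = 3176716400; 3176716400 < 3486784401? YES
  n = 81: C(81, 7) = 3477216600; 3477216600 < 3486784401? YES
  n = 82: C(82, 7) = 3801756816; 3801756816 < 3486784401? NO
The largest n with C(n, 7) < 3486784401 is n = 81 (where E[X] = 42928600/43046721 ≈ 0.99726). Hence R_3(7) > 81, i.e. R_3(7) ≥ 82.

Largest n = 81; hence R_3(7) > 81.


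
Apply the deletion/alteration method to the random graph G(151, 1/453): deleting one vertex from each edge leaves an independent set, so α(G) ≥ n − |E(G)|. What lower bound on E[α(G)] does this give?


E[|E(G)|] = C(151, 2)·p = 11325 · (1/453) = 25.
E[α(G)] ≥ n − E[|E(G)|] = 151 − 25 = 126.
Numerically: ≈ 126.0000.
(This is only a lower bound; the true E[α(G)] may be larger.)

E[α(G)] ≥ 126 ≈ 126.0000.


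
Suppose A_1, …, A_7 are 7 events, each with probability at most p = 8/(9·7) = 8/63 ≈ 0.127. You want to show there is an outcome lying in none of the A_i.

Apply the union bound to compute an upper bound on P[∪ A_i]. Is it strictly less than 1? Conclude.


Union bound: P[∪_{i=1}^{7} A_i] ≤ Σ_i P[A_i] ≤ 7·p = 7·(8/63) = 8/9.
Numerically: 8/9 ≈ 0.889.
Is 8/9 < 1? YES.
Since P[∪ A_i] ≤ 8/9 < 1, the complement has P[∩ A_i^c] ≥ 1 − 8/9 = 1/9 > 0, so some outcome avoids every A_i.

7·p = 8/9 ≈ 0.889; existence CERTIFIED by the union bound.


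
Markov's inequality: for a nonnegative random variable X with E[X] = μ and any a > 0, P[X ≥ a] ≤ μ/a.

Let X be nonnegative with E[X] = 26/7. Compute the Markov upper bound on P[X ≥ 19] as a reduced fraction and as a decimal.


μ = E[X] = 26/7, a = 19.
Markov: P[X ≥ 19] ≤ μ/a = (26/7)/19 = 26/133.
Numerically: ≈ 0.1955.
(Since a = 19 > μ = 3.7143, the bound 26/133 is < 1 and informative.)

P[X ≥ 19] ≤ 26/133 ≈ 0.1955.


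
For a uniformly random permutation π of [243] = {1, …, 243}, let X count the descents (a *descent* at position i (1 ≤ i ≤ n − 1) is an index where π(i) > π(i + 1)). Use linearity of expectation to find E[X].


Write X = Σ X_I over i = 1, …, 242, with X_I the indicator of one descent.
There are 242 indicators.
For each fixed i, the pair (π(i), π(i+1)) is a uniformly random ordered pair of distinct values from {1, …, 243}; by symmetry P[π(i) > π(i+1)] = 1/2.
By linearity: E[X] = 242 · (1/2) = (243 − 1) · (1/2) = 121 ≈ 121.0000.

E[X] = 121 = 121.0000.


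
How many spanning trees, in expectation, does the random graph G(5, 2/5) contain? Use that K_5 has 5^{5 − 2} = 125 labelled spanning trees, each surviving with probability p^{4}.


K_5 has 5^{5 − 2} = 125 labelled spanning trees.
For each such spanning tree H, let X_H = 1 if all 4 edges of H are present in G. Then P[X_H = 1] = p^{4} = (2/5)^{4} = 16/625.
By linearity of expectation: E[X] = Σ_H E[X_H] = 125 · p^{4} = 125 · 16/625 = 16/5.
Numerically: E[X] ≈ 3.2.

E[X] = 125 · (2/5)^{4} = 16/5 ≈ 3.2.


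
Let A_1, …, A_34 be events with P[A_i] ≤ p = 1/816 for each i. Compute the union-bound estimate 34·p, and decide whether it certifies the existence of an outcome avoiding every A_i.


Union bound: P[∪_{i=1}^{34} A_i] ≤ Σ_i P[A_i] ≤ 34·p = 34·(1/816) = 1/24.
Numerically: 1/24 ≈ 0.0416667.
Is 1/24 < 1? YES.
Since P[∪ A_i] ≤ 1/24 < 1, the complement has P[∩ A_i^c] ≥ 1 − 1/24 = 23/24 > 0, so some outcome avoids every A_i.

34·p = 1/24 ≈ 0.0416667; existence CERTIFIED by the union bound.


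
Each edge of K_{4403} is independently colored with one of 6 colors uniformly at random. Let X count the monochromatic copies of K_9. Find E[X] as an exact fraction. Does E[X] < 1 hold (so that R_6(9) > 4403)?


E[X] = C(4403, 9) · 6^{1 − 36} = 1699894433046281918452233150 · 6^{−35} = 1699894433046281918452233150/1719070799748422591028658176.
As a reduced fraction: E[X] = 283315738841046986408705525/286511799958070431838109696 ≈ 0.989.
Is E[X] < 1? YES.
Since E[X] < 1, there exists a 6-coloring of K_{4403} with no monochromatic K_9; hence R_6(9) > 4403.

E[X] = 283315738841046986408705525/286511799958070431838109696 ≈ 0.989; E[X] < 1, so R_6(9) > 4403.


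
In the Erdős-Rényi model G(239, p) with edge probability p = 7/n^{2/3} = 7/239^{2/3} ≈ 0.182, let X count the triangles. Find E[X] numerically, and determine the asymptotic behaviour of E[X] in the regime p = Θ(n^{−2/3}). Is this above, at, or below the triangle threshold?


Number of potential triangles: C(239, 3) = 2246839.
Each occurs with probability p³ ≈ (0.182)³ ≈ 6.00480e-03.
By linearity: E[X] = C(239, 3)·p³ ≈ 2246839 · 6.00480e-03 ≈ 13491.812.
Since α = 2/3 < 1, p = c/n^{2/3} ≫ 1/n is above the triangle threshold p ~ 1/n. Asymptotically E[X] ~ (c³/6)·n^{3(1−α)} = (7³/6)·n^{1} → ∞; triangles are abundant w.h.p.

E[X] ≈ 13491.812; in regime p = Θ(1/n^{2/3}) E[X] diverges (above the triangle threshold p ~ 1/n).


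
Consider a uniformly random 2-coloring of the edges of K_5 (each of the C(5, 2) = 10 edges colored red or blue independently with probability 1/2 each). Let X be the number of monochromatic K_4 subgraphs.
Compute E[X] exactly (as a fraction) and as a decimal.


Let X = Σ_S X_S over the C(5, 4) = 5 subsets S of size 4, where X_S = 1 if the K_4 on S is monochromatic.
For a fixed S, the K_4 on S has C(4, 2) = 6 edges. P[all 6 edges red] = (1/2)^6, and likewise for blue, so P[monochromatic] = 2·(1/2)^6 = 2^{1 − 6} = 1/32.
Summing: E[X] = C(5, 4) · 2^{1 − 6} = 5 · 1/32 = 5/32.
Numerically: E[X] ≈ 0.1562.

E[X] = C(5,4)·2^(1−C(4,2)) = 5/32 ≈ 0.1562.


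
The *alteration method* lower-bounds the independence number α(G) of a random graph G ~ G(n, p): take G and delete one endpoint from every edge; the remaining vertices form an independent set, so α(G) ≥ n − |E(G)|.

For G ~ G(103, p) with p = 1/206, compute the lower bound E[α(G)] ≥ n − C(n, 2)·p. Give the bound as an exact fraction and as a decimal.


E[|E(G)|] = C(103, 2)·p = 5253 · (1/206) = 51/2.
E[α(G)] ≥ n − E[|E(G)|] = 103 − 51/2 = 155/2.
Numerically: ≈ 77.50000.
(This is only a lower bound; the true E[α(G)] may be larger.)

E[α(G)] ≥ 155/2 ≈ 77.50000.


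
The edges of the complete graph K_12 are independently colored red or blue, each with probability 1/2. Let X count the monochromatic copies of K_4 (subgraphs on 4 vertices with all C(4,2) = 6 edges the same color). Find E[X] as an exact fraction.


Let X = Σ_S X_S over the C(12, 4) = 495 subsets S of size 4, where X_S = 1 if the K_4 on S is monochromatic.
For a fixed S, the K_4 on S has C(4, 2) = 6 edges. P[all 6 edges red] = (1/2)^6, and likewise for blue, so P[monochromatic] = 2·(1/2)^6 = 2^{1 − 6} = 1/32.
By linearity: E[X] = C(12, 4) · 2^{1 − 6} = 495 · 1/32 = 495/32.
Numerically: E[X] ≈ 15.4688.

E[X] = C(12,4)·2^(1−C(4,2)) = 495/32 ≈ 15.4688.


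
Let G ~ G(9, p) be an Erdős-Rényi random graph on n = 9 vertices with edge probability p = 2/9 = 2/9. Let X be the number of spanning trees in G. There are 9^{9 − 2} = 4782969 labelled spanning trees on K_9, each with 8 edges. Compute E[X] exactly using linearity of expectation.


K_9 has 9^{9 − 2} = 4782969 labelled spanning trees.
For each such spanning tree H, let X_H = 1 if all 8 edges of H are present in G. Then P[X_H = 1] = p^{8} = (2/9)^{8} = 256/43046721.
Summing the indicators: E[X] = Σ_H E[X_H] = 4782969 · p^{8} = 4782969 · 256/43046721 = 256/9.
Numerically: E[X] ≈ 28.4.

E[X] = 4782969 · (2/9)^{8} = 256/9 ≈ 28.4.


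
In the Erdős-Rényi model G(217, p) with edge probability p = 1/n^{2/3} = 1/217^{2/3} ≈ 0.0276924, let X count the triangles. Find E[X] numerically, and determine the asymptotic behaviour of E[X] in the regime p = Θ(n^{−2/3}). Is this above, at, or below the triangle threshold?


Number of potential triangles: C(217, 3) = 1679580.
Each occurs with probability p³ ≈ (0.0276924)³ ≈ 2.12363822e-05.
By linearity: E[X] = C(217, 3)·p³ ≈ 1679580 · 2.12363822e-05 ≈ 35.668203.
Since α = 2/3 < 1, p = c/n^{2/3} ≫ 1/n is above the triangle threshold p ~ 1/n. Asymptotically E[X] ~ (c³/6)·n^{3(1−α)} = (1³/6)·n^{1} → ∞; triangles are abundant w.h.p.

E[X] ≈ 35.668203; in regime p = Θ(1/n^{2/3}) E[X] diverges (above the triangle threshold p ~ 1/n).


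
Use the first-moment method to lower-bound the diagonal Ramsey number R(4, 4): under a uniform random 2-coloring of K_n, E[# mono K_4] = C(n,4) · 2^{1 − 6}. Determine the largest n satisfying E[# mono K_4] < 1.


We need C(n, 4) · 2^{1 − 6} < 1, i.e. C(n, 4) < 2^{6 − 1} = 32.
Check values of n near the boundary:
  n = 4: C(4, 4) = 1; 1 < 32? YES
  n = 5: C(5, 4) = 5; 5 < 32? YES
  n = 6: C(6, 4) = 15; 15 < 32? YES
  n = 7: C(7, 4) = 35; 35 < 32? NO
  n = 8: C(8, 4) = 70; 70 < 32? NO
  n = 9: C(9, 4) = 126; 126 < 32? NO
The largest n with C(n, 4) < 32 is n = 6 (where E[X] = 15/32 ≈ 0.468750). Hence R(4, 4) > 6, i.e. R(4, 4) ≥ 7.

Largest n = 6; hence R(4, 4) > 6.


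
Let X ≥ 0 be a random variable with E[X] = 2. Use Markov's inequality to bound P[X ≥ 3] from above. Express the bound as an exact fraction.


μ = E[X] = 2, a = 3.
Markov: P[X ≥ 3] ≤ μ/a = (2)/3 = 2/3.
Numerically: ≈ 0.666667.
(Since a = 3 > μ = 2.000000, the bound 2/3 is < 1 and informative.)

P[X ≥ 3] ≤ 2/3 ≈ 0.666667.


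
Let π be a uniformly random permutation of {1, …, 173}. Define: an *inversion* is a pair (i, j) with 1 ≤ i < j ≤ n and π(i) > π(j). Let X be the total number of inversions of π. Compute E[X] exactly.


Write X = Σ X_I over the C(173, 2) = 14878 pairs i < j, with X_I the indicator of one inversion.
There are 14878 indicators.
For each fixed pair i < j, the values π(i) and π(j) are two distinct elements of {1, …, 173} in uniformly random order; by symmetry P[π(i) > π(j)] = 1/2.
By linearity: E[X] = 14878 · (1/2) = C(173, 2) · (1/2) = 14878/2 = 7439 ≈ 7439.000000.

E[X] = 7439 = 7439.000000.


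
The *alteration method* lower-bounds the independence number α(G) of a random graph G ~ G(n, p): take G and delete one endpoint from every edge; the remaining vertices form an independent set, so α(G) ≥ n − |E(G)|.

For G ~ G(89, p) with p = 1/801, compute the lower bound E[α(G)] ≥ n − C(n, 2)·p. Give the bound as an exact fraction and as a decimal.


E[|E(G)|] = C(89, 2)·p = 3916 · (1/801) = 44/9.
E[α(G)] ≥ n − E[|E(G)|] = 89 − 44/9 = 757/9.
Numerically: ≈ 84.111.
(This is only a lower bound; the true E[α(G)] may be larger.)

E[α(G)] ≥ 757/9 ≈ 84.111.


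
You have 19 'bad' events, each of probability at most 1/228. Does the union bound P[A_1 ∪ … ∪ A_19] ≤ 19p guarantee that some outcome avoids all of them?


Union bound: P[∪_{i=1}^{19} A_i] ≤ Σ_i P[A_i] ≤ 19·p = 19·(1/228) = 1/12.
Numerically: 1/12 ≈ 0.0833333.
Is 1/12 < 1? YES.
Since P[∪ A_i] ≤ 1/12 < 1, the complement has P[∩ A_i^c] ≥ 1 − 1/12 = 11/12 > 0, so some outcome avoids every A_i.

19·p = 1/12 ≈ 0.0833333; existence CERTIFIED by the union bound.


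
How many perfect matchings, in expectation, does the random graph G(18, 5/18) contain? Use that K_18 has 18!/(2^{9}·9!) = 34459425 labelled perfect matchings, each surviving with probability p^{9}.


K_18 has 18!/(2^{9}·9!) = 34459425 labelled perfect matchings.
For each such perfect matching H, let X_H = 1 if all 9 edges of H are present in G. Then P[X_H = 1] = p^{9} = (5/18)^{9} = 1953125/198359290368.
By linearity: E[X] = Σ_H E[X_H] = 34459425 · p^{9} = 34459425 · 1953125/198359290368 = 830908203125/2448880128.
Numerically: E[X] ≈ 339.3.

E[X] = 34459425 · (5/18)^{9} = 830908203125/2448880128 ≈ 339.3.


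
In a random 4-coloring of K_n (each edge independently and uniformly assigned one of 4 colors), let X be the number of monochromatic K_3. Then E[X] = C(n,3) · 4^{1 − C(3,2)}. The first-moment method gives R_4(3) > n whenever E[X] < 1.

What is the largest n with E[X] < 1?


We need C(n, 3) · 4^{1 − 3} < 1, i.e. C(n, 3) < 4^{3 − 1} = 16.
Check values of n near the boundary:
  n = 3: C(3, 3) = 1; 1 < 16? YES
  n = 4: C(4, 3) = 4; 4 < 16? YES
  n = 5: C(5, 3) = 10; 10 < 16? YES
  n = 6: C(6, 3) = 20; 20 < 16? NO
The largest n with C(n, 3) < 16 is n = 5 (where E[X] = 5/8 ≈ 0.62500). Hence R_4(3) > 5, i.e. R_4(3) ≥ 6.

Largest n = 5; hence R_4(3) > 5.


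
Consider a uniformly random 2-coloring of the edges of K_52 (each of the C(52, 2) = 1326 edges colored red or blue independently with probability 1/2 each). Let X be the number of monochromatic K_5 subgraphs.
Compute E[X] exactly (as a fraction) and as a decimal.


Let X = Σ_S X_S over the C(52, 5) = 2598960 subsets S of size 5, where X_S = 1 if the K_5 on S is monochromatic.
For a fixed S, the K_5 on S has C(5, 2) = 10 edges. P[all 10 edges red] = (1/2)^10, and likewise for blue, so P[monochromatic] = 2·(1/2)^10 = 2^{1 − 10} = 1/512.
Summing: E[X] = C(52, 5) · 2^{1 − 10} = 2598960 · 1/512 = 162435/32.
Numerically: E[X] ≈ 5076.094.

E[X] = C(52,5)·2^(1−C(5,2)) = 162435/32 ≈ 5076.094.


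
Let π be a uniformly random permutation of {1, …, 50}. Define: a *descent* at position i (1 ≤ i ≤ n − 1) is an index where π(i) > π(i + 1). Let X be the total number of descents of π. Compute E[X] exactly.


Write X = Σ X_I over i = 1, …, 49, with X_I the indicator of one descent.
There are 49 indicators.
For each fixed i, the pair (π(i), π(i+1)) is a uniformly random ordered pair of distinct values from {1, …, 50}; by symmetry P[π(i) > π(i+1)] = 1/2.
By linearity: E[X] = 49 · (1/2) = (50 − 1) · (1/2) = 49/2 ≈ 24.50000.

E[X] = 49/2 = 24.50000.


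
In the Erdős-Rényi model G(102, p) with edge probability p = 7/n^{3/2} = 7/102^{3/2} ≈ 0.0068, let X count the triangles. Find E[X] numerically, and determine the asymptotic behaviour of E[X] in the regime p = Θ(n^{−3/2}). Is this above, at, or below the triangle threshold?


Number of potential triangles: C(102, 3) = 171700.
Each occurs with probability p³ ≈ (0.0068)³ ≈ 3.13757e-07.
By linearity: E[X] = C(102, 3)·p³ ≈ 171700 · 3.13757e-07 ≈ 0.054.
Since α = 3/2 > 1, p = c/n^{3/2} = o(1/n) is below the triangle threshold p ~ 1/n. Asymptotically E[X] ~ (c³/6)·n^{3(1−α)} = (7³/6)·n^{-1.5} → 0, so by Markov's inequality G has no triangles w.h.p.

E[X] ≈ 0.054; in regime p = Θ(1/n^{3/2}) E[X] tends to 0 (below the triangle threshold p ~ 1/n).


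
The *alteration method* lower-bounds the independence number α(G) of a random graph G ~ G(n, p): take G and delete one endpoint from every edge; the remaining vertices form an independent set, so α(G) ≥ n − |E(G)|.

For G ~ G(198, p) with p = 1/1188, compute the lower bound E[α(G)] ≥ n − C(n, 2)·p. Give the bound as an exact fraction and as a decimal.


E[|E(G)|] = C(198, 2)·p = 19503 · (1/1188) = 197/12.
E[α(G)] ≥ n − E[|E(G)|] = 198 − 197/12 = 2179/12.
Numerically: ≈ 181.583.
(This is only a lower bound; the true E[α(G)] may be larger.)

E[α(G)] ≥ 2179/12 ≈ 181.583.


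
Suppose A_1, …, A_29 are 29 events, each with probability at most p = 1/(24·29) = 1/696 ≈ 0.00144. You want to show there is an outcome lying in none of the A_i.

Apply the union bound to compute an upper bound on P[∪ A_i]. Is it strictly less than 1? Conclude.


Union bound: P[∪_{i=1}^{29} A_i] ≤ Σ_i P[A_i] ≤ 29·p = 29·(1/696) = 1/24.
Numerically: 1/24 ≈ 0.04167.
Is 1/24 < 1? YES.
Since P[∪ A_i] ≤ 1/24 < 1, the complement has P[∩ A_i^c] ≥ 1 − 1/24 = 23/24 > 0, so some outcome avoids every A_i.

29·p = 1/24 ≈ 0.04167; existence CERTIFIED by the union bound.


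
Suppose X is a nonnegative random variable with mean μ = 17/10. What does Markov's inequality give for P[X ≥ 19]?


μ = E[X] = 17/10, a = 19.
Markov: P[X ≥ 19] ≤ μ/a = (17/10)/19 = 17/190.
Numerically: ≈ 0.08947.
(Since a = 19 > μ = 1.70000, the bound 17/190 is < 1 and informative.)

P[X ≥ 19] ≤ 17/190 ≈ 0.08947.


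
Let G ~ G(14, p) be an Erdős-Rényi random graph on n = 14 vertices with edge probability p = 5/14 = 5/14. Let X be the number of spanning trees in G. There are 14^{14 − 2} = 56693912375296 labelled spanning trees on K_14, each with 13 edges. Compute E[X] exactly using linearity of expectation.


K_14 has 14^{14 − 2} = 56693912375296 labelled spanning trees.
For each such spanning tree H, let X_H = 1 if all 13 edges of H are present in G. Then P[X_H = 1] = p^{13} = (5/14)^{13} = 1220703125/793714773254144.
Summing the indicators: E[X] = Σ_H E[X_H] = 56693912375296 · p^{13} = 56693912375296 · 1220703125/793714773254144 = 1220703125/14.
Numerically: E[X] ≈ 8.72e+07.

E[X] = 56693912375296 · (5/14)^{13} = 1220703125/14 ≈ 8.72e+07.


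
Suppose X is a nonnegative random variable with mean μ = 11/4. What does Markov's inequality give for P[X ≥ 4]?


μ = E[X] = 11/4, a = 4.
Markov: P[X ≥ 4] ≤ μ/a = (11/4)/4 = 11/16.
Numerically: ≈ 0.687500.
(Since a = 4 > μ = 2.750000, the bound 11/16 is < 1 and informative.)

P[X ≥ 4] ≤ 11/16 ≈ 0.687500.


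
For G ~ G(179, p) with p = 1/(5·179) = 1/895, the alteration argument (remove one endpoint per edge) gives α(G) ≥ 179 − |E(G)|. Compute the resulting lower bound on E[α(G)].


E[|E(G)|] = C(179, 2)·p = 15931 · (1/895) = 89/5.
E[α(G)] ≥ n − E[|E(G)|] = 179 − 89/5 = 806/5.
Numerically: ≈ 161.200000.
(This is only a lower bound; the true E[α(G)] may be larger.)

E[α(G)] ≥ 806/5 ≈ 161.200000.


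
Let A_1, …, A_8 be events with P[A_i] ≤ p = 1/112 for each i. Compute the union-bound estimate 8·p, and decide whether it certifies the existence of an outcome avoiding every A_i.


Union bound: P[∪_{i=1}^{8} A_i] ≤ Σ_i P[A_i] ≤ 8·p = 8·(1/112) = 1/14.
Numerically: 1/14 ≈ 0.0714.
Is 1/14 < 1? YES.
Since P[∪ A_i] ≤ 1/14 < 1, the complement has P[∩ A_i^c] ≥ 1 − 1/14 = 13/14 > 0, so some outcome avoids every A_i.

8·p = 1/14 ≈ 0.0714; existence CERTIFIED by the union bound.


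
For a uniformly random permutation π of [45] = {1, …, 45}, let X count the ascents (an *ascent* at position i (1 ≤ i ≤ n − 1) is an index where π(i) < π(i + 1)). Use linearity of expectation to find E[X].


Write X = Σ X_I over i = 1, …, 44, with X_I the indicator of one ascent.
There are 44 indicators.
For each fixed i, the pair (π(i), π(i+1)) is a uniformly random ordered pair of distinct values from {1, …, 45}; by symmetry P[π(i) < π(i+1)] = 1/2.
By linearity: E[X] = 44 · (1/2) = (45 − 1) · (1/2) = 22 ≈ 22.000.

E[X] = 22 = 22.000.


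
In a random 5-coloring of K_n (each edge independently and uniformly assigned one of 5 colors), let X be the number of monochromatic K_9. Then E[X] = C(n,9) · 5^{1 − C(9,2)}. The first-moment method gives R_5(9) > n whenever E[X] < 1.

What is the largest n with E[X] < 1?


We need C(n, 9) · 5^{1 − 36} < 1, i.e. C(n, 9) < 5^{36 − 1} = 2910383045673370361328125.
Check values of n near the boundary:
  n = 2170: C(2170, 9) = 2891746779868845075610510; 2891746779868845075610510 < 2910383045673370361328125? YES
  n = 2171: C(2171, 9) = 2903784578674959601827205; 2903784578674959601827205 < 2910383045673370361328125? YES
  n = 2172: C(2172, 9) = 2915866900084148060642020; 2915866900084148060642020 < 2910383045673370361328125? NO
  n = 2173: C(2173, 9) = 2927993888115921319674265; 2927993888115921319674265 < 2910383045673370361328125? NO
The largest n with C(n, 9) < 2910383045673370361328125 is n = 2171 (where E[X] = 580756915734991920365441/582076609134674072265625 ≈ 0.9977). Hence R_5(9) > 2171, i.e. R_5(9) ≥ 2172.

Largest n = 2171; hence R_5(9) > 2171.


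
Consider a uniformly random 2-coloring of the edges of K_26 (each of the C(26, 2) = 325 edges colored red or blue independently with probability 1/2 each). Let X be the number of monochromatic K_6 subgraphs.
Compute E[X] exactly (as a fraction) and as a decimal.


Let X = Σ_S X_S over the C(26, 6) = 230230 subsets S of size 6, where X_S = 1 if the K_6 on S is monochromatic.
For a fixed S, the K_6 on S has C(6, 2) = 15 edges. P[all 15 edges red] = (1/2)^15, and likewise for blue, so P[monochromatic] = 2·(1/2)^15 = 2^{1 − 15} = 1/16384.
Summing: E[X] = C(26, 6) · 2^{1 − 15} = 230230 · 1/16384 = 115115/8192.
Numerically: E[X] ≈ 14.052124.

E[X] = C(26,6)·2^(1−C(6,2)) = 115115/8192 ≈ 14.052124.


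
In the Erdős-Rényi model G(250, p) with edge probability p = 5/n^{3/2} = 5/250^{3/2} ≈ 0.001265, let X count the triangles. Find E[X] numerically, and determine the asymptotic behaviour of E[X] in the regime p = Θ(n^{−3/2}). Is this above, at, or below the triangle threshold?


Number of potential triangles: C(250, 3) = 2573000.
Each occurs with probability p³ ≈ (0.001265)³ ≈ 2.023858e-09.
By linearity: E[X] = C(250, 3)·p³ ≈ 2573000 · 2.023858e-09 ≈ 0.0052.
Since α = 3/2 > 1, p = c/n^{3/2} = o(1/n) is below the triangle threshold p ~ 1/n. Asymptotically E[X] ~ (c³/6)·n^{3(1−α)} = (5³/6)·n^{-1.5} → 0, so by Markov's inequality G has no triangles w.h.p.

E[X] ≈ 0.0052; in regime p = Θ(1/n^{3/2}) E[X] tends to 0 (below the triangle threshold p ~ 1/n).


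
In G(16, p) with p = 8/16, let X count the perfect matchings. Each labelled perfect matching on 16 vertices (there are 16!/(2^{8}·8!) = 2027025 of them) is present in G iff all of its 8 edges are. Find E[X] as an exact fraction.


K_16 has 16!/(2^{8}·8!) = 2027025 labelled perfect matchings.
For each such perfect matching H, let X_H = 1 if all 8 edges of H are present in G. Then P[X_H = 1] = p^{8} = (1/2)^{8} = 1/256.
By linearity of expectation: E[X] = Σ_H E[X_H] = 2027025 · p^{8} = 2027025 · 1/256 = 2027025/256.
Numerically: E[X] ≈ 7918.07.

E[X] = 2027025 · (1/2)^{8} = 2027025/256 ≈ 7918.07.


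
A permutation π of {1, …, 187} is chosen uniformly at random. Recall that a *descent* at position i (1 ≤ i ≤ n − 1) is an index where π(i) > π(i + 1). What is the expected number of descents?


Write X = Σ X_I over i = 1, …, 186, with X_I the indicator of one descent.
There are 186 indicators.
For each fixed i, the pair (π(i), π(i+1)) is a uniformly random ordered pair of distinct values from {1, …, 187}; by symmetry P[π(i) > π(i+1)] = 1/2.
By linearity: E[X] = 186 · (1/2) = (187 − 1) · (1/2) = 93 ≈ 93.00000.

E[X] = 93 = 93.00000.


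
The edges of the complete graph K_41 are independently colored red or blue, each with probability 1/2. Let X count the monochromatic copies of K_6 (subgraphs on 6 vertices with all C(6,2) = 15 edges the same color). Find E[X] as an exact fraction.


Let X = Σ_S X_S over the C(41, 6) = 4496388 subsets S of size 6, where X_S = 1 if the K_6 on S is monochromatic.
For a fixed S, the K_6 on S has C(6, 2) = 15 edges. P[all 15 edges red] = (1/2)^15, and likewise for blue, so P[monochromatic] = 2·(1/2)^15 = 2^{1 − 15} = 1/16384.
By linearity of expectation: E[X] = C(41, 6) · 2^{1 − 15} = 4496388 · 1/16384 = 1124097/4096.
Numerically: E[X] ≈ 274.43774.

E[X] = C(41,6)·2^(1−C(6,2)) = 1124097/4096 ≈ 274.43774.


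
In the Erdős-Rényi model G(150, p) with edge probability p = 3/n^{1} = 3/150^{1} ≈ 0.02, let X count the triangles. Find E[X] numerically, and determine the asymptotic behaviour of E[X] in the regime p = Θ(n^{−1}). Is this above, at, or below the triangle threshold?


Number of potential triangles: C(150, 3) = 551300.
Each occurs with probability p³ ≈ (0.02)³ ≈ 8.0000000e-06.
By linearity: E[X] = C(150, 3)·p³ ≈ 551300 · 8.0000000e-06 ≈ 4.41040.
Here α = 1, so p = 3/n is exactly at the triangle threshold p ~ 1/n. Asymptotically E[X] → c³/6 = 3³/6 = 9/2 ≈ 4.50000, a bounded constant. In this regime the triangle count is asymptotically Poisson(c³/6).

E[X] ≈ 4.41040; in regime p = Θ(1/n^{1}) E[X] stays bounded (at the triangle threshold p ~ 1/n).


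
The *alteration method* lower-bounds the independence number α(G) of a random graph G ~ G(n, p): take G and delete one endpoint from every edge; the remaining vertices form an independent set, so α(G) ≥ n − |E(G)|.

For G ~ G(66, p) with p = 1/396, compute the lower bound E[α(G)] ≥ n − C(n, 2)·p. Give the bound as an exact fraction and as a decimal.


E[|E(G)|] = C(66, 2)·p = 2145 · (1/396) = 65/12.
E[α(G)] ≥ n − E[|E(G)|] = 66 − 65/12 = 727/12.
Numerically: ≈ 60.58333.
(This is only a lower bound; the true E[α(G)] may be larger.)

E[α(G)] ≥ 727/12 ≈ 60.58333.


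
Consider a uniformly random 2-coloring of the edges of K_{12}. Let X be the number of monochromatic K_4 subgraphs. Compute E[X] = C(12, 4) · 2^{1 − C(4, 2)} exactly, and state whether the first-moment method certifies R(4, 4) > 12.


E[X] = C(12, 4) · 2^{1 − 6} = 495 · 2^{−5} = 495/32.
As a reduced fraction: E[X] = 495/32 ≈ 15.4688.
Is E[X] < 1? NO.
Since E[X] ≥ 1, the first-moment bound is inconclusive at n = 12; it does NOT by itself certify R(4, 4) > 12.

E[X] = 495/32 ≈ 15.4688; E[X] ≥ 1; first-moment method inconclusive here.


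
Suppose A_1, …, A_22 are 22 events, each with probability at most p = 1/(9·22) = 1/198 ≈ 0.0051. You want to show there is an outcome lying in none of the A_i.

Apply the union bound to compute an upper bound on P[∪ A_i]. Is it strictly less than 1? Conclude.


Union bound: P[∪_{i=1}^{22} A_i] ≤ Σ_i P[A_i] ≤ 22·p = 22·(1/198) = 1/9.
Numerically: 1/9 ≈ 0.1111.
Is 1/9 < 1? YES.
Since P[∪ A_i] ≤ 1/9 < 1, the complement has P[∩ A_i^c] ≥ 1 − 1/9 = 8/9 > 0, so some outcome avoids every A_i.

22·p = 1/9 ≈ 0.1111; existence CERTIFIED by the union bound.


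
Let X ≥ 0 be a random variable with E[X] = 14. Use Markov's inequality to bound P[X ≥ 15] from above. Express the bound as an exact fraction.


μ = E[X] = 14, a = 15.
Markov: P[X ≥ 15] ≤ μ/a = (14)/15 = 14/15.
Numerically: ≈ 0.93333.
(Since a = 15 > μ = 14.00000, the bound 14/15 is < 1 and informative.)

P[X ≥ 15] ≤ 14/15 ≈ 0.93333.


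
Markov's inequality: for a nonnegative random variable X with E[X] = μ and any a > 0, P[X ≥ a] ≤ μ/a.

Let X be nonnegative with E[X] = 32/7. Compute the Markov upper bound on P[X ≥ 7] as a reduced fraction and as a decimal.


μ = E[X] = 32/7, a = 7.
Markov: P[X ≥ 7] ≤ μ/a = (32/7)/7 = 32/49.
Numerically: ≈ 0.65306.
(Since a = 7 > μ = 4.57143, the bound 32/49 is < 1 and informative.)

P[X ≥ 7] ≤ 32/49 ≈ 0.65306.


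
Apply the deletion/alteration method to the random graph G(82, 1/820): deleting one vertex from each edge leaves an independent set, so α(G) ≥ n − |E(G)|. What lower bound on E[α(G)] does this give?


E[|E(G)|] = C(82, 2)·p = 3321 · (1/820) = 81/20.
E[α(G)] ≥ n − E[|E(G)|] = 82 − 81/20 = 1559/20.
Numerically: ≈ 77.95000.
(This is only a lower bound; the true E[α(G)] may be larger.)

E[α(G)] ≥ 1559/20 ≈ 77.95000.


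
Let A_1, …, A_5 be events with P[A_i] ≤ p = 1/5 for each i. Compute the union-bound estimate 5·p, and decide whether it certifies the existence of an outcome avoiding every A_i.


Union bound: P[∪_{i=1}^{5} A_i] ≤ Σ_i P[A_i] ≤ 5·p = 5·(1/5) = 1.
Numerically: 1 ≈ 1.000.
Is 1 < 1? NO.
Since the bound 1 is ≥ 1, the union bound is uninformative here; it does NOT by itself certify existence.

5·p = 1 ≈ 1.000; existence NOT certified by the union bound.
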